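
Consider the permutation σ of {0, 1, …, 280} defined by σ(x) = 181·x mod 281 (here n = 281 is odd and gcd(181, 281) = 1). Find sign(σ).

Trace 165: π^k(165) = [165, 79, 249, 109, 59, 1, 181] for k=0..6.
Cycle lengths of π_181 on ℤ/281ℤ: [7, 7, 7, 7, 7, 7, 7, 7, 7, 7, 7, 7, 7, 7, 7, 7, 7, 7, 7, 7, 7, 7, 7, 7, 7, 7, 7, 7, 7, 7, 7, 7, 7, 7, 7, 7, 7, 7, 7, 7, 1]; 41 cycles in total.
n − c = 281 − 41 = 240; sign = (−1)^240 = +1.

+1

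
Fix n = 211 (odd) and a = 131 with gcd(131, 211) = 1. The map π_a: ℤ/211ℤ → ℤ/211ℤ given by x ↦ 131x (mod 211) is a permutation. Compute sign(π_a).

-1

Trace 78: π^k(78) = [78, 90, 185, 181, 79, 10, 44] for k=0..6.
Decompose π into cycles: lengths [210, 1] (2 cycles, including the fixed point 0).
211 − 2 = 209 transpositions; sign(π) = (−1)^209 = -1.
Zolotarev: (131|211) = -1, matching the cycle-count sign.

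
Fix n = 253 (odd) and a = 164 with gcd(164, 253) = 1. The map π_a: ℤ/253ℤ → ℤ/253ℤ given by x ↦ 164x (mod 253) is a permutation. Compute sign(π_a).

-1

Start at x=177: 177 → 186 → 144 → 87 → 100 → 208 → 210 → … (one orbit).
18 cycles of lengths [22, 22, 22, 22, 22, 22, 22, 22, 22, 22, 11, 11, 2, 2, 2, 2, 2, 1].
sign(π) = (−1)^{n − #cycles} = (−1)^{253−18} = (−1)^235 = -1.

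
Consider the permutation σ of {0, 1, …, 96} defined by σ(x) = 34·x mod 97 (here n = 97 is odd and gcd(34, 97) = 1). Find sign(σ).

Trace 45: π^k(45) = [45, 75, 28, 79, 67, 47, 46] for k=0..6.
The orbit structure of x ↦ 34x mod 97: 4 orbits of sizes [32, 32, 32, 1].
Σ(ℓ_i−1) = 97−4 = 93; sign = (−1)^93 = -1.

-1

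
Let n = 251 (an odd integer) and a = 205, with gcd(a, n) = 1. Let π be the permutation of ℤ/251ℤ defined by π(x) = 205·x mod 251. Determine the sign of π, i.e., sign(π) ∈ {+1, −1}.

+1

Start at x=12: 12 → 201 → 41 → 122 → 161 → 124 → 69 → … (one orbit).
Cycle type of π: 125×2 + 1; total 3 cycles.
n − c = 251 − 3 = 248; sign = (−1)^248 = +1.
Via Zolotarev, sign(π_{205}) = (205|251) = +1.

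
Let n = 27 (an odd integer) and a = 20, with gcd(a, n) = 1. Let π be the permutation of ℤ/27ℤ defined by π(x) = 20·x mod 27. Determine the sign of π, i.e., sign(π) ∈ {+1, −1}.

Start at x=7: 7 → 5 → 19 → 2 → 13 → 17 → 16 → … (one orbit).
Cycle lengths of π_20 on ℤ/27ℤ: [18, 6, 2, 1]; 4 cycles in total.
sign(π) = (−1)^{n − #cycles} = (−1)^{27−4} = (−1)^23 = -1.
Via Zolotarev, sign(π_{20}) = (20|27) = -1.

-1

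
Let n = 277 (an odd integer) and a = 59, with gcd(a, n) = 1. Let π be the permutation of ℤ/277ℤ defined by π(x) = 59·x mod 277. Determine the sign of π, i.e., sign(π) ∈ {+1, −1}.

Trace 76: π^k(76) = [76, 52, 21, 131, 250, 69, 193] for k=0..6.
Cycle lengths of π_59 on ℤ/277ℤ: [46, 46, 46, 46, 46, 46, 1]; 7 cycles in total.
n − c = 277 − 7 = 270; sign = (−1)^270 = +1.

+1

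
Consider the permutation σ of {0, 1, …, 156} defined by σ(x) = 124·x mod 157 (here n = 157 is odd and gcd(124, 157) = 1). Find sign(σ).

Orbit of 124 under x↦124x: [124, 147, 16, 100, 154, 99, 30]… (length divides ord_157(124)).
The orbit structure of x ↦ 124x mod 157: 5 orbits of sizes [39, 39, 39, 39, 1].
Σ(ℓ_i−1) = 157−5 = 152; sign = (−1)^152 = +1.

+1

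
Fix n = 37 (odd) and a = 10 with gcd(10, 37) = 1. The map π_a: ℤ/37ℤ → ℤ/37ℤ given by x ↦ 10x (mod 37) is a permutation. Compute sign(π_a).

Trace 26: π^k(26) = [26, 1, 10] for k=0..2.
π_10 has 13 disjoint cycles with lengths [3, 3, 3, 3, 3, 3, 3, 3, 3, 3, 3, 3, 1] on {0,…,36}.
37 − 13 = 24 transpositions; sign(π) = (−1)^24 = +1.

+1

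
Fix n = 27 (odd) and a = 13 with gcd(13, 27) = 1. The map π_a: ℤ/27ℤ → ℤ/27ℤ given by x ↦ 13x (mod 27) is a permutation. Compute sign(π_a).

+1

Start at x=4: 4 → 25 → 1 → 13 → 7 → 10 → 22 → … (one orbit).
π_13 has 7 disjoint cycles with lengths [9, 9, 3, 3, 1, 1, 1] on {0,…,26}.
7 cycles on 27: each ℓ→(−1)^(ℓ−1), product (−1)^20 = +1.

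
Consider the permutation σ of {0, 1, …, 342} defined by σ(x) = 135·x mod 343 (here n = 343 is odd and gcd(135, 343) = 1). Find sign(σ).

Orbit of 2 under x↦135x: [2, 270, 92, 72, 116, 225, 191]… (length divides ord_343(135)).
Decompose π into cycles: lengths [147, 147, 21, 21, 3, 3, 1] (7 cycles, including the fixed point 0).
n − c = 343 − 7 = 336; sign = (−1)^336 = +1.
Via Zolotarev, sign(π_{135}) = (135|343) = +1.

+1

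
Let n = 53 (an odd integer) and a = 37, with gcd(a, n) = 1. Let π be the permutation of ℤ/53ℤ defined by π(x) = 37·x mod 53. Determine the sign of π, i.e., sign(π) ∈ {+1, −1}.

+1

Trace 17: π^k(17) = [17, 46, 6, 10, 52, 16, 9] for k=0..6.
The orbit structure of x ↦ 37x mod 53: 3 orbits of sizes [26, 26, 1].
3 cycles on 53: each ℓ→(−1)^(ℓ−1), product (−1)^50 = +1.
Via Zolotarev, sign(π_{37}) = (37|53) = +1.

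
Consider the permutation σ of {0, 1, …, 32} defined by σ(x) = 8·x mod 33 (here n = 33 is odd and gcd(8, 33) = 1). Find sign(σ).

+1

Trace 16: π^k(16) = [16, 29, 1, 8, 31, 17, 4] for k=0..6.
The orbit structure of x ↦ 8x mod 33: 5 orbits of sizes [10, 10, 10, 2, 1].
sign(π) = (−1)^{n − #cycles} = (−1)^{33−5} = (−1)^28 = +1.
Zolotarev: (8|33) = +1, matching the cycle-count sign.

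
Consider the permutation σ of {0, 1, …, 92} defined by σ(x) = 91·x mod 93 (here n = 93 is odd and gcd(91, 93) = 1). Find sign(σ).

Orbit of 46 under x↦91x: [46, 1, 91, 4, 85, 16, 61]… (length divides ord_93(91)).
The orbit structure of x ↦ 91x mod 93: 12 orbits of sizes [10, 10, 10, 10, 10, 10, 10, 10, 10, 1, 1, 1].
93 − 12 = 81 transpositions; sign(π) = (−1)^81 = -1.

-1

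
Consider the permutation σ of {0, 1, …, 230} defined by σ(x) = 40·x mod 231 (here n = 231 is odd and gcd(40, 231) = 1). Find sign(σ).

Start at x=148: 148 → 145 → 25 → 76 → 37 → 94 → 64 → … (one orbit).
π_40 has 15 disjoint cycles with lengths [30, 30, 30, 30, 30, 30, 10, 10, 10, 6, 6, 6, 1, 1, 1] on {0,…,230}.
Σ(ℓ_i−1) = 231−15 = 216; sign = (−1)^216 = +1.
(40|231)_J = +1 (Zolotarev's lemma cross-check).

+1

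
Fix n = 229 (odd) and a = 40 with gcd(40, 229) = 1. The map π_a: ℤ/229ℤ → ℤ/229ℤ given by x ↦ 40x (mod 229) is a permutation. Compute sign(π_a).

Orbit of 209 under x↦40x: [209, 116, 60, 110, 49, 128, 82]… (length divides ord_229(40)).
Decompose π into cycles: lengths [228, 1] (2 cycles, including the fixed point 0).
229 − 2 = 227 transpositions; sign(π) = (−1)^227 = -1.
Zolotarev: (40|229) = -1, matching the cycle-count sign.

-1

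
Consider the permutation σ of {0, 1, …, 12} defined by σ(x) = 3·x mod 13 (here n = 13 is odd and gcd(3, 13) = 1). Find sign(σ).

+1

Orbit of 9 under x↦3x: [9, 1, 3]… (length divides ord_13(3)).
5 cycles of lengths [3, 3, 3, 3, 1].
n − c = 13 − 5 = 8; sign = (−1)^8 = +1.
Check: (3/13) = +1 by Zolotarev.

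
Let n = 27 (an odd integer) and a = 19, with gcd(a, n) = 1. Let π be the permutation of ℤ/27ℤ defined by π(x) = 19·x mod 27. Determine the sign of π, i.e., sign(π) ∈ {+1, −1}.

+1

Orbit of 19 under x↦19x: [19, 10, 1]… (length divides ord_27(19)).
The orbit structure of x ↦ 19x mod 27: 15 orbits of sizes [3, 3, 3, 3, 3, 3, 1, 1, 1, 1, 1, 1, 1, 1, 1].
Σ(ℓ_i−1) = 27−15 = 12; sign = (−1)^12 = +1.
(19|27)_J = +1 (Zolotarev's lemma cross-check).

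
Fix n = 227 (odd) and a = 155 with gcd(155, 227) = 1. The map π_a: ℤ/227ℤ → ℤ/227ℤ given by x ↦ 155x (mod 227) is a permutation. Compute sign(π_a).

Start at x=89: 89 → 175 → 112 → 108 → 169 → 90 → 103 → … (one orbit).
Decompose π into cycles: lengths [113, 113, 1] (3 cycles, including the fixed point 0).
3 cycles on 227: each ℓ→(−1)^(ℓ−1), product (−1)^224 = +1.
(155|227)_J = +1 (Zolotarev's lemma cross-check).

+1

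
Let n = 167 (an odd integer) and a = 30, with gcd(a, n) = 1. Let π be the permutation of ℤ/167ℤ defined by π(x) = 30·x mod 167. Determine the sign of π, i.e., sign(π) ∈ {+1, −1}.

Trace 82: π^k(82) = [82, 122, 153, 81, 92, 88, 135] for k=0..6.
2 cycles of lengths [166, 1].
n − c = 167 − 2 = 165; sign = (−1)^165 = -1.

-1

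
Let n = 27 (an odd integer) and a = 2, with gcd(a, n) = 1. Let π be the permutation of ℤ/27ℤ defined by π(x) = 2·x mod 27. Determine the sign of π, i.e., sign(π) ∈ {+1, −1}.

Trace 20: π^k(20) = [20, 13, 26, 25, 23, 19, 11] for k=0..6.
Cycle lengths of π_2 on ℤ/27ℤ: [18, 6, 2, 1]; 4 cycles in total.
4 cycles on 27: each ℓ→(−1)^(ℓ−1), product (−1)^23 = -1.
(2|27)_J = -1 (Zolotarev's lemma cross-check).

-1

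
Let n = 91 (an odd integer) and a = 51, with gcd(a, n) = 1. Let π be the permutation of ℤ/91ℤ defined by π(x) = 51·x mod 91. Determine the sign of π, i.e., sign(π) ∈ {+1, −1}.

Trace 53: π^k(53) = [53, 64, 79, 25, 1, 51] for k=0..5.
Decompose π into cycles: lengths [6, 6, 6, 6, 6, 6, 6, 6, 6, 6, 6, 6, 3, 3, 2, 2, 2, 2, 2, 2, 1] (21 cycles, including the fixed point 0).
21 cycles on 91: each ℓ→(−1)^(ℓ−1), product (−1)^70 = +1.
Check: (51/91) = +1 by Zolotarev.

+1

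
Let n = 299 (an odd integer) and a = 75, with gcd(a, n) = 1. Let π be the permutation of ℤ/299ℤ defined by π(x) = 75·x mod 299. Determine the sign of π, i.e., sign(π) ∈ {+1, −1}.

+1

Trace 121: π^k(121) = [121, 105, 101, 100, 25, 81, 95] for k=0..6.
Decompose π into cycles: lengths [66, 66, 66, 66, 11, 11, 6, 6, 1] (9 cycles, including the fixed point 0).
Σ(ℓ_i−1) = 299−9 = 290; sign = (−1)^290 = +1.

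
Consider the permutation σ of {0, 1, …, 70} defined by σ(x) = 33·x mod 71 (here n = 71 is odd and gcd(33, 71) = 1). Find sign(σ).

-1

Orbit of 3 under x↦33x: [3, 28, 1, 33, 24, 11, 8]… (length divides ord_71(33)).
π_33 has 2 disjoint cycles with lengths [70, 1] on {0,…,70}.
71 − 2 = 69 transpositions; sign(π) = (−1)^69 = -1.
Zolotarev: (33|71) = -1, matching the cycle-count sign.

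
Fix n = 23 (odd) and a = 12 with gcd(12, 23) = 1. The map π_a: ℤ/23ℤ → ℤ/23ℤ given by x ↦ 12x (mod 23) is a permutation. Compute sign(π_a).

Trace 4: π^k(4) = [4, 2, 1, 12, 6, 3, 13] for k=0..6.
3 cycles of lengths [11, 11, 1].
3 cycles on 23: each ℓ→(−1)^(ℓ−1), product (−1)^20 = +1.
(12|23)_J = +1 (Zolotarev's lemma cross-check).

+1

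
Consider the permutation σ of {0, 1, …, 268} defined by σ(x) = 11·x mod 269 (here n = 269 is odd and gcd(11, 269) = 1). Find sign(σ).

Start at x=49: 49 → 1 → 11 → 121 → 255 → 115 → 189 → … (one orbit).
Cycle lengths of π_11 on ℤ/269ℤ: [134, 134, 1]; 3 cycles in total.
With 3 cycles on 269 points, sign = (−1)^{269−3} = +1.
Zolotarev: (11|269) = +1, matching the cycle-count sign.

+1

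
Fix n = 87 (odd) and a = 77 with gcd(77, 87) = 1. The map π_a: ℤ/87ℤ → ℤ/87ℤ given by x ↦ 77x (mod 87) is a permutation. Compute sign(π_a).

+1

Orbit of 41 under x↦77x: [41, 25, 11, 64, 56, 49, 32]… (length divides ord_87(77)).
Cycle type of π: 28×3 + 2 + 1; total 5 cycles.
87 − 5 = 82 transpositions; sign(π) = (−1)^82 = +1.
The Jacobi symbol (77|87) = +1 (Zolotarev) agrees.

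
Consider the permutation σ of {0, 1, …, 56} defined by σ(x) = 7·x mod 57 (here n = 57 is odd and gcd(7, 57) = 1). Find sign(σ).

+1

Trace 1: π^k(1) = [1, 7, 49] for k=0..2.
Cycle lengths of π_7 on ℤ/57ℤ: [3, 3, 3, 3, 3, 3, 3, 3, 3, 3, 3, 3, 3, 3, 3, 3, 3, 3, 1, 1, 1]; 21 cycles in total.
57 − 21 = 36 transpositions; sign(π) = (−1)^36 = +1.
Via Zolotarev, sign(π_{7}) = (7|57) = +1.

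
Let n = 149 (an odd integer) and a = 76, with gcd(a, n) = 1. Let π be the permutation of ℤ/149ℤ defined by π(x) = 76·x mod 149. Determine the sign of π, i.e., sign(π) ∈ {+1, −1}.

Trace 107: π^k(107) = [107, 86, 129, 119, 104, 7, 85] for k=0..6.
The orbit structure of x ↦ 76x mod 149: 3 orbits of sizes [74, 74, 1].
With 3 cycles on 149 points, sign = (−1)^{149−3} = +1.
The Jacobi symbol (76|149) = +1 (Zolotarev) agrees.

+1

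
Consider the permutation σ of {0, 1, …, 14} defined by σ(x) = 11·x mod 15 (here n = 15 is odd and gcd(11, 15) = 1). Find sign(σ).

-1

Orbit of 1 under x↦11x: [1, 11]… (length divides ord_15(11)).
Decompose π into cycles: lengths [2, 2, 2, 2, 2, 1, 1, 1, 1, 1] (10 cycles, including the fixed point 0).
With 10 cycles on 15 points, sign = (−1)^{15−10} = -1.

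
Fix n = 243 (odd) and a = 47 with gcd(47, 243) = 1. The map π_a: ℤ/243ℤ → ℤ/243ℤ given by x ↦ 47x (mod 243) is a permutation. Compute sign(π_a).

Trace 182: π^k(182) = [182, 49, 116, 106, 122, 145, 11] for k=0..6.
The orbit structure of x ↦ 47x mod 243: 6 orbits of sizes [162, 54, 18, 6, 2, 1].
With 6 cycles on 243 points, sign = (−1)^{243−6} = -1.
The Jacobi symbol (47|243) = -1 (Zolotarev) agrees.

-1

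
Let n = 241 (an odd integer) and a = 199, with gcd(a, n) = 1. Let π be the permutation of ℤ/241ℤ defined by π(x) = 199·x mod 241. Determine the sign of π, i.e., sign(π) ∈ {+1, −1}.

Orbit of 205 under x↦199x: [205, 66, 120, 21, 82, 171, 48]… (length divides ord_241(199)).
Cycle lengths of π_199 on ℤ/241ℤ: [240, 1]; 2 cycles in total.
Σ(ℓ_i−1) = 241−2 = 239; sign = (−1)^239 = -1.

-1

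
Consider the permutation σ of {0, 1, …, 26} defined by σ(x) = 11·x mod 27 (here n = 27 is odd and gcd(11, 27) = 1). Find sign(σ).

-1

Trace 17: π^k(17) = [17, 25, 5, 1, 11, 13, 8] for k=0..6.
π_11 has 4 disjoint cycles with lengths [18, 6, 2, 1] on {0,…,26}.
With 4 cycles on 27 points, sign = (−1)^{27−4} = -1.
The Jacobi symbol (11|27) = -1 (Zolotarev) agrees.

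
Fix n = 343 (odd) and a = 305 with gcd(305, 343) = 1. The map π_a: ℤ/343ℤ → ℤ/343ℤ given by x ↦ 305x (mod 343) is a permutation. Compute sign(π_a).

Orbit of 51 under x↦305x: [51, 120, 242, 65, 274, 221, 177]… (length divides ord_343(305)).
Cycle lengths of π_305 on ℤ/343ℤ: [147, 147, 21, 21, 3, 3, 1]; 7 cycles in total.
7 cycles on 343: each ℓ→(−1)^(ℓ−1), product (−1)^336 = +1.

+1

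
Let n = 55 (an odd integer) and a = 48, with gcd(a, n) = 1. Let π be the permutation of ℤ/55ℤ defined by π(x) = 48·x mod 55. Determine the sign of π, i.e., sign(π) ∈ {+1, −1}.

Start at x=31: 31 → 3 → 34 → 37 → 16 → 53 → 14 → … (one orbit).
π_48 has 6 disjoint cycles with lengths [20, 20, 5, 5, 4, 1] on {0,…,54}.
55 − 6 = 49 transpositions; sign(π) = (−1)^49 = -1.
(48|55)_J = -1 (Zolotarev's lemma cross-check).

-1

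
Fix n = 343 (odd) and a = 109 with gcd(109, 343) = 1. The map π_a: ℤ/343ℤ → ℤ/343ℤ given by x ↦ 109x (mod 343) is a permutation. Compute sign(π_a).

Trace 330: π^k(330) = [330, 298, 240, 92, 81, 254, 246] for k=0..6.
Cycle type of π: 147×2 + 21×2 + 3×2 + 1; total 7 cycles.
343 − 7 = 336 transpositions; sign(π) = (−1)^336 = +1.

+1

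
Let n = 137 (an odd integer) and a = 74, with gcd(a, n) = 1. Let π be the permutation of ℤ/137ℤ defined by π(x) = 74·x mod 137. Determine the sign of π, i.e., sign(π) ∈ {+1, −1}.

Start at x=73: 73 → 59 → 119 → 38 → 72 → 122 → 123 → … (one orbit).
Decompose π into cycles: lengths [17, 17, 17, 17, 17, 17, 17, 17, 1] (9 cycles, including the fixed point 0).
n − c = 137 − 9 = 128; sign = (−1)^128 = +1.

+1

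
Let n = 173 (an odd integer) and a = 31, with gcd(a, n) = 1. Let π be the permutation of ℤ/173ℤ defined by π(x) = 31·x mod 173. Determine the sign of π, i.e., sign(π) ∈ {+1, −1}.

+1

Trace 113: π^k(113) = [113, 43, 122, 149, 121, 118, 25] for k=0..6.
Cycle type of π: 86×2 + 1; total 3 cycles.
With 3 cycles on 173 points, sign = (−1)^{173−3} = +1.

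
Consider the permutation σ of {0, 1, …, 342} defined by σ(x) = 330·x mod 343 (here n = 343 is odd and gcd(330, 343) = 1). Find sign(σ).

Trace 211: π^k(211) = [211, 1, 330, 169, 204, 92, 176] for k=0..6.
Decompose π into cycles: lengths [49, 49, 49, 49, 49, 49, 7, 7, 7, 7, 7, 7, 1, 1, 1, 1, 1, 1, 1] (19 cycles, including the fixed point 0).
sign(π) = (−1)^{n − #cycles} = (−1)^{343−19} = (−1)^324 = +1.

+1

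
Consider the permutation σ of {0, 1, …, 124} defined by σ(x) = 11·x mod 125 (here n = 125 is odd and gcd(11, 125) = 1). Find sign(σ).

Orbit of 76 under x↦11x: [76, 86, 71, 31, 91, 1, 11]… (length divides ord_125(11)).
The orbit structure of x ↦ 11x mod 125: 13 orbits of sizes [25, 25, 25, 25, 5, 5, 5, 5, 1, 1, 1, 1, 1].
13 cycles on 125: each ℓ→(−1)^(ℓ−1), product (−1)^112 = +1.
The Jacobi symbol (11|125) = +1 (Zolotarev) agrees.

+1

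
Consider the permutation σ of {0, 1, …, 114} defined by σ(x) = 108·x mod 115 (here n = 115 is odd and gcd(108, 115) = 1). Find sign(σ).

Trace 58: π^k(58) = [58, 54, 82, 1, 108, 49, 2] for k=0..6.
Cycle lengths of π_108 on ℤ/115ℤ: [44, 44, 11, 11, 4, 1]; 6 cycles in total.
6 cycles on 115: each ℓ→(−1)^(ℓ−1), product (−1)^109 = -1.
The Jacobi symbol (108|115) = -1 (Zolotarev) agrees.

-1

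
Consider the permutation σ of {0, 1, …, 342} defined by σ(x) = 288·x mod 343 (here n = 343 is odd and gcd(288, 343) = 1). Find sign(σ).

Start at x=155: 155 → 50 → 337 → 330 → 29 → 120 → 260 → … (one orbit).
π_288 has 19 disjoint cycles with lengths [49, 49, 49, 49, 49, 49, 7, 7, 7, 7, 7, 7, 1, 1, 1, 1, 1, 1, 1] on {0,…,342}.
With 19 cycles on 343 points, sign = (−1)^{343−19} = +1.

+1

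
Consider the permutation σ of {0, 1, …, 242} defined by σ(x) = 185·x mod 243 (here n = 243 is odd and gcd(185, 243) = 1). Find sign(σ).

Start at x=241: 241 → 116 → 76 → 209 → 28 → 77 → 151 → … (one orbit).
π_185 has 6 disjoint cycles with lengths [162, 54, 18, 6, 2, 1] on {0,…,242}.
243 − 6 = 237 transpositions; sign(π) = (−1)^237 = -1.
Check: (185/243) = -1 by Zolotarev.

-1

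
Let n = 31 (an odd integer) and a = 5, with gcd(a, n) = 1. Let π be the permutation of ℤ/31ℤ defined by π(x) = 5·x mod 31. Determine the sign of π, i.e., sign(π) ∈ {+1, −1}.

Orbit of 5 under x↦5x: [5, 25, 1]… (length divides ord_31(5)).
π_5 has 11 disjoint cycles with lengths [3, 3, 3, 3, 3, 3, 3, 3, 3, 3, 1] on {0,…,30}.
31 − 11 = 20 transpositions; sign(π) = (−1)^20 = +1.
Zolotarev: (5|31) = +1, matching the cycle-count sign.

+1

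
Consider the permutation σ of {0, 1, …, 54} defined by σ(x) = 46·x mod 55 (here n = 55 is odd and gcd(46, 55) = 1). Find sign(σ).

-1

Start at x=31: 31 → 51 → 36 → 6 → 1 → 46 → 26 → … (one orbit).
Decompose π into cycles: lengths [10, 10, 10, 10, 10, 1, 1, 1, 1, 1] (10 cycles, including the fixed point 0).
n − c = 55 − 10 = 45; sign = (−1)^45 = -1.
(46|55)_J = -1 (Zolotarev's lemma cross-check).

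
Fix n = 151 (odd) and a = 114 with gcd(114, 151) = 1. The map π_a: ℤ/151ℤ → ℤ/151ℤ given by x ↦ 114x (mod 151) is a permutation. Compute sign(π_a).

-1

Orbit of 23 under x↦114x: [23, 55, 79, 97, 35, 64, 48]… (length divides ord_151(114)).
Cycle lengths of π_114 on ℤ/151ℤ: [150, 1]; 2 cycles in total.
sign(π) = (−1)^{n − #cycles} = (−1)^{151−2} = (−1)^149 = -1.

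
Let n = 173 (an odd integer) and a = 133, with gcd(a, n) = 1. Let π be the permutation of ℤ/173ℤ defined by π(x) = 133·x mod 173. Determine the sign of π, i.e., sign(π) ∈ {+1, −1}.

Start at x=16: 16 → 52 → 169 → 160 → 1 → 133 → 43 → … (one orbit).
Decompose π into cycles: lengths [43, 43, 43, 43, 1] (5 cycles, including the fixed point 0).
With 5 cycles on 173 points, sign = (−1)^{173−5} = +1.

+1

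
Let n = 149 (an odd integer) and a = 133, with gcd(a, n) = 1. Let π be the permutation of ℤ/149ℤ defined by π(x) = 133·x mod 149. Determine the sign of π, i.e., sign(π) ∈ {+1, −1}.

+1

Orbit of 9 under x↦133x: [9, 5, 69, 88, 82, 29, 132]… (length divides ord_149(133)).
Cycle type of π: 74×2 + 1; total 3 cycles.
3 cycles on 149: each ℓ→(−1)^(ℓ−1), product (−1)^146 = +1.
Check: (133/149) = +1 by Zolotarev.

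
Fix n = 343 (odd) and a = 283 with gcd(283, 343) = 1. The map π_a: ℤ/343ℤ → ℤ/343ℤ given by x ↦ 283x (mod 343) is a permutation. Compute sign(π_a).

Trace 18: π^k(18) = [18, 292, 316, 248, 212, 314, 25] for k=0..6.
4 cycles of lengths [294, 42, 6, 1].
n − c = 343 − 4 = 339; sign = (−1)^339 = -1.

-1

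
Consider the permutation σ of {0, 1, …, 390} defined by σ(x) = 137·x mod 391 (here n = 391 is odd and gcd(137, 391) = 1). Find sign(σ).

-1

Start at x=1: 1 → 137 → 1 (one orbit).
The orbit structure of x ↦ 137x mod 391: 204 orbits of sizes [2, 2, 2, 2, 2, 2, 2, 2, 2, 2, 2, 2, 2, 2, 2, 2, 2, 2, 2, 2, 2, 2, 2, 2, 2, 2, 2, 2, 2, 2, 2, 2, 2, 2, 2, 2, 2, 2, 2, 2, 2, 2, 2, 2, 2, 2, 2, 2, 2, 2, 2, 2, 2, 2, 2, 2, 2, 2, 2, 2, 2, 2, 2, 2, 2, 2, 2, 2, 2, 2, 2, 2, 2, 2, 2, 2, 2, 2, 2, 2, 2, 2, 2, 2, 2, 2, 2, 2, 2, 2, 2, 2, 2, 2, 2, 2, 2, 2, 2, 2, 2, 2, 2, 2, 2, 2, 2, 2, 2, 2, 2, 2, 2, 2, 2, 2, 2, 2, 2, 2, 2, 2, 2, 2, 2, 2, 2, 2, 2, 2, 2, 2, 2, 2, 2, 2, 2, 2, 2, 2, 2, 2, 2, 2, 2, 2, 2, 2, 2, 2, 2, 2, 2, 2, 2, 2, 2, 2, 2, 2, 2, 2, 2, 2, 2, 2, 2, 2, 2, 2, 2, 2, 2, 2, 2, 2, 2, 2, 2, 2, 2, 2, 2, 2, 2, 2, 2, 1, 1, 1, 1, 1, 1, 1, 1, 1, 1, 1, 1, 1, 1, 1, 1, 1].
sign(π) = (−1)^{n − #cycles} = (−1)^{391−204} = (−1)^187 = -1.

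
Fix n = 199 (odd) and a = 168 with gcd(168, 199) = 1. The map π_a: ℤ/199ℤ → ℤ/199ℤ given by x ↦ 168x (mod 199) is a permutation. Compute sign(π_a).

Start at x=77: 77 → 1 → 168 → 165 → 59 → 161 → 183 → … (one orbit).
Cycle lengths of π_168 on ℤ/199ℤ: [198, 1]; 2 cycles in total.
199 − 2 = 197 transpositions; sign(π) = (−1)^197 = -1.
(168|199)_J = -1 (Zolotarev's lemma cross-check).

-1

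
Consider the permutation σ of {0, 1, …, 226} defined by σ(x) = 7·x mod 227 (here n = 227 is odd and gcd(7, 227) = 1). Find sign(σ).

+1

Start at x=23: 23 → 161 → 219 → 171 → 62 → 207 → 87 → … (one orbit).
π_7 has 3 disjoint cycles with lengths [113, 113, 1] on {0,…,226}.
3 cycles on 227: each ℓ→(−1)^(ℓ−1), product (−1)^224 = +1.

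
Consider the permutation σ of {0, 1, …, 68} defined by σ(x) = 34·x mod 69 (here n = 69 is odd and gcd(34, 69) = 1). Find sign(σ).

Start at x=22: 22 → 58 → 40 → 49 → 10 → 64 → 37 → … (one orbit).
The orbit structure of x ↦ 34x mod 69: 6 orbits of sizes [22, 22, 22, 1, 1, 1].
With 6 cycles on 69 points, sign = (−1)^{69−6} = -1.
Check: (34/69) = -1 by Zolotarev.

-1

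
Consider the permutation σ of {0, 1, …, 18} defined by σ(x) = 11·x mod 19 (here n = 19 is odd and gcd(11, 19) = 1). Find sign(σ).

+1

Start at x=11: 11 → 7 → 1 → 11 (one orbit).
Cycle type of π: 3×6 + 1; total 7 cycles.
7 cycles on 19: each ℓ→(−1)^(ℓ−1), product (−1)^12 = +1.
(11|19)_J = +1 (Zolotarev's lemma cross-check).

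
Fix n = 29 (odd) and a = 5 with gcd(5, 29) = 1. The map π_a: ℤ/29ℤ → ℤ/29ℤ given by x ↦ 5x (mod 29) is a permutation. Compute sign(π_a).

Orbit of 5 under x↦5x: [5, 25, 9, 16, 22, 23, 28]… (length divides ord_29(5)).
The orbit structure of x ↦ 5x mod 29: 3 orbits of sizes [14, 14, 1].
sign(π) = (−1)^{n − #cycles} = (−1)^{29−3} = (−1)^26 = +1.

+1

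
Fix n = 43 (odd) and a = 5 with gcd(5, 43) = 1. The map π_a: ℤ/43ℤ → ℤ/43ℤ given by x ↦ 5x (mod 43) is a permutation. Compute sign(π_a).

Orbit of 4 under x↦5x: [4, 20, 14, 27, 6, 30, 21]… (length divides ord_43(5)).
Cycle type of π: 42 + 1; total 2 cycles.
sign(π) = (−1)^{n − #cycles} = (−1)^{43−2} = (−1)^41 = -1.
The Jacobi symbol (5|43) = -1 (Zolotarev) agrees.

-1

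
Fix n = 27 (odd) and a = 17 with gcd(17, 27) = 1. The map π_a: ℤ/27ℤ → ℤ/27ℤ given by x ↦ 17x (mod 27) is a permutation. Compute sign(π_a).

Orbit of 26 under x↦17x: [26, 10, 8, 1, 17, 19]… (length divides ord_27(17)).
8 cycles of lengths [6, 6, 6, 2, 2, 2, 2, 1].
Σ(ℓ_i−1) = 27−8 = 19; sign = (−1)^19 = -1.

-1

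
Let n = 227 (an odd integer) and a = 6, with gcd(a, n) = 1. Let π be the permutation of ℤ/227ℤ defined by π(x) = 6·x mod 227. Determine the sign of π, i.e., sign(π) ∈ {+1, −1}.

-1

Orbit of 78 under x↦6x: [78, 14, 84, 50, 73, 211, 131]… (length divides ord_227(6)).
Decompose π into cycles: lengths [226, 1] (2 cycles, including the fixed point 0).
n − c = 227 − 2 = 225; sign = (−1)^225 = -1.
Check: (6/227) = -1 by Zolotarev.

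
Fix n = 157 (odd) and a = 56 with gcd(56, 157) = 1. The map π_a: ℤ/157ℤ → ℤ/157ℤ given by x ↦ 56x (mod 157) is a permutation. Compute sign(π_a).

+1

Orbit of 118 under x↦56x: [118, 14, 156, 101, 4, 67, 141]… (length divides ord_157(56)).
The orbit structure of x ↦ 56x mod 157: 7 orbits of sizes [26, 26, 26, 26, 26, 26, 1].
157 − 7 = 150 transpositions; sign(π) = (−1)^150 = +1.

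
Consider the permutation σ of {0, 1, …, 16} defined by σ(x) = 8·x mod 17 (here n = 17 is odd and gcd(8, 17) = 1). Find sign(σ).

+1

Start at x=4: 4 → 15 → 1 → 8 → 13 → 2 → 16 → … (one orbit).
Decompose π into cycles: lengths [8, 8, 1] (3 cycles, including the fixed point 0).
n − c = 17 − 3 = 14; sign = (−1)^14 = +1.
(8|17)_J = +1 (Zolotarev's lemma cross-check).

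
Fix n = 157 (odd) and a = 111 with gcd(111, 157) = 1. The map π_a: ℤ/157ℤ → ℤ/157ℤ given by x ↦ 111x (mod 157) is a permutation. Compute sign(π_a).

Trace 46: π^k(46) = [46, 82, 153, 27, 14, 141, 108] for k=0..6.
The orbit structure of x ↦ 111x mod 157: 7 orbits of sizes [26, 26, 26, 26, 26, 26, 1].
Σ(ℓ_i−1) = 157−7 = 150; sign = (−1)^150 = +1.

+1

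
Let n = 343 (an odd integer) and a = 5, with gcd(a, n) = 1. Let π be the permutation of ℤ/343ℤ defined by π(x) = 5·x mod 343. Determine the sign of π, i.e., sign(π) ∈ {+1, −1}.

-1

Orbit of 270 under x↦5x: [270, 321, 233, 136, 337, 313, 193]… (length divides ord_343(5)).
The orbit structure of x ↦ 5x mod 343: 4 orbits of sizes [294, 42, 6, 1].
n − c = 343 − 4 = 339; sign = (−1)^339 = -1.
The Jacobi symbol (5|343) = -1 (Zolotarev) agrees.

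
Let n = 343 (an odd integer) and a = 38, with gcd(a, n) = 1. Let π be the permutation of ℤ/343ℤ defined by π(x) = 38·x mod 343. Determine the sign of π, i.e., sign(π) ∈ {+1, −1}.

-1

Orbit of 197 under x↦38x: [197, 283, 121, 139, 137, 61, 260]… (length divides ord_343(38)).
Cycle lengths of π_38 on ℤ/343ℤ: [294, 42, 6, 1]; 4 cycles in total.
343 − 4 = 339 transpositions; sign(π) = (−1)^339 = -1.
Zolotarev: (38|343) = -1, matching the cycle-count sign.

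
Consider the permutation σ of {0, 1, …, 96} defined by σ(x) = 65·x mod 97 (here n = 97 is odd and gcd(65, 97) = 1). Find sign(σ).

Orbit of 93 under x↦65x: [93, 31, 75, 25, 73, 89, 62]… (length divides ord_97(65)).
The orbit structure of x ↦ 65x mod 97: 3 orbits of sizes [48, 48, 1].
Σ(ℓ_i−1) = 97−3 = 94; sign = (−1)^94 = +1.
Zolotarev: (65|97) = +1, matching the cycle-count sign.

+1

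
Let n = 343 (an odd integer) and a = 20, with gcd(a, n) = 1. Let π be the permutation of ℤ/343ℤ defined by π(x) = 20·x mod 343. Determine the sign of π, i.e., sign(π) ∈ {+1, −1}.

Start at x=309: 309 → 6 → 120 → 342 → 323 → 286 → 232 → … (one orbit).
The orbit structure of x ↦ 20x mod 343: 10 orbits of sizes [98, 98, 98, 14, 14, 14, 2, 2, 2, 1].
sign(π) = (−1)^{n − #cycles} = (−1)^{343−10} = (−1)^333 = -1.

-1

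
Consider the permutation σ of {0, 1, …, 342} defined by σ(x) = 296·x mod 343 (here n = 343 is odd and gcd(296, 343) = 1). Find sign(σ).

Start at x=298: 298 → 57 → 65 → 32 → 211 → 30 → 305 → … (one orbit).
π_296 has 7 disjoint cycles with lengths [147, 147, 21, 21, 3, 3, 1] on {0,…,342}.
343 − 7 = 336 transpositions; sign(π) = (−1)^336 = +1.
Zolotarev: (296|343) = +1, matching the cycle-count sign.

+1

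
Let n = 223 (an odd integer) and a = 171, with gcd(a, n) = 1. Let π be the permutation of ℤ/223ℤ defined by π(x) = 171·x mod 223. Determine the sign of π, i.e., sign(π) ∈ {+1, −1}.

Start at x=56: 56 → 210 → 7 → 82 → 196 → 66 → 136 → … (one orbit).
π_171 has 7 disjoint cycles with lengths [37, 37, 37, 37, 37, 37, 1] on {0,…,222}.
Σ(ℓ_i−1) = 223−7 = 216; sign = (−1)^216 = +1.

+1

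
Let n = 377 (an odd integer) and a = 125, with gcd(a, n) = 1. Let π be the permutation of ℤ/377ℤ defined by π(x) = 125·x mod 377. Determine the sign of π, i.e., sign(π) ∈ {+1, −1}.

-1

Start at x=326: 326 → 34 → 103 → 57 → 339 → 151 → 25 → … (one orbit).
π_125 has 18 disjoint cycles with lengths [28, 28, 28, 28, 28, 28, 28, 28, 28, 28, 28, 28, 14, 14, 4, 4, 4, 1] on {0,…,376}.
n − c = 377 − 18 = 359; sign = (−1)^359 = -1.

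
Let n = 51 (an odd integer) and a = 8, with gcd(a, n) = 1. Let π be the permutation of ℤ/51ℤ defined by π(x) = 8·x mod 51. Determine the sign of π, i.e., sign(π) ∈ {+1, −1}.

Start at x=8: 8 → 13 → 2 → 16 → 26 → 4 → 32 → … (one orbit).
π_8 has 8 disjoint cycles with lengths [8, 8, 8, 8, 8, 8, 2, 1] on {0,…,50}.
8 cycles on 51: each ℓ→(−1)^(ℓ−1), product (−1)^43 = -1.

-1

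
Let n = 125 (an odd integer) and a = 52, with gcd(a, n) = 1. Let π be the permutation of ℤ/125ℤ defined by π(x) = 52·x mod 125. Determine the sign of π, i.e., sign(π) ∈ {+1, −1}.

Orbit of 77 under x↦52x: [77, 4, 83, 66, 57, 89, 3]… (length divides ord_125(52)).
4 cycles of lengths [100, 20, 4, 1].
4 cycles on 125: each ℓ→(−1)^(ℓ−1), product (−1)^121 = -1.
Check: (52/125) = -1 by Zolotarev.

-1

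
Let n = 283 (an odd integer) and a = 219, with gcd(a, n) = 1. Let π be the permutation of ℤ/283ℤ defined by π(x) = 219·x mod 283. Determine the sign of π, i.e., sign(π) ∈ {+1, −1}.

-1

Orbit of 86 under x↦219x: [86, 156, 204, 245, 168, 2, 155]… (length divides ord_283(219)).
Cycle lengths of π_219 on ℤ/283ℤ: [94, 94, 94, 1]; 4 cycles in total.
With 4 cycles on 283 points, sign = (−1)^{283−4} = -1.
(219|283)_J = -1 (Zolotarev's lemma cross-check).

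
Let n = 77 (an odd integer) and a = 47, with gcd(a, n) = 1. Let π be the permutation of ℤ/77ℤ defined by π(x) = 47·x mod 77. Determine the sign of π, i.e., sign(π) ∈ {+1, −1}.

-1

Start at x=12: 12 → 25 → 20 → 16 → 59 → 1 → 47 → … (one orbit).
The orbit structure of x ↦ 47x mod 77: 6 orbits of sizes [30, 30, 6, 5, 5, 1].
n − c = 77 − 6 = 71; sign = (−1)^71 = -1.
(47|77)_J = -1 (Zolotarev's lemma cross-check).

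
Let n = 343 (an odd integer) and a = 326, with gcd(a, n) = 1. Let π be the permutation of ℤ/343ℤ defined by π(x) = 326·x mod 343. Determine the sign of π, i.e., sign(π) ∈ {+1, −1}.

+1

Orbit of 207 under x↦326x: [207, 254, 141, 4, 275, 127, 242]… (length divides ord_343(326)).
Decompose π into cycles: lengths [147, 147, 21, 21, 3, 3, 1] (7 cycles, including the fixed point 0).
n − c = 343 − 7 = 336; sign = (−1)^336 = +1.
Via Zolotarev, sign(π_{326}) = (326|343) = +1.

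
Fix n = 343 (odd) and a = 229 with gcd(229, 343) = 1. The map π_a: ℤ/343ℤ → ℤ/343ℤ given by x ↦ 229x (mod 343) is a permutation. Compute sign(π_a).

Start at x=248: 248 → 197 → 180 → 60 → 20 → 121 → 269 → … (one orbit).
Cycle lengths of π_229 on ℤ/343ℤ: [294, 42, 6, 1]; 4 cycles in total.
Σ(ℓ_i−1) = 343−4 = 339; sign = (−1)^339 = -1.
Zolotarev: (229|343) = -1, matching the cycle-count sign.

-1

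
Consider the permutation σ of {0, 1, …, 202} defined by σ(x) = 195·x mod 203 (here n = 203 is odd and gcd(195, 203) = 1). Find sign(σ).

Start at x=197: 197 → 48 → 22 → 27 → 190 → 104 → 183 → … (one orbit).
Cycle lengths of π_195 on ℤ/203ℤ: [28, 28, 28, 28, 28, 28, 28, 2, 2, 2, 1]; 11 cycles in total.
11 cycles on 203: each ℓ→(−1)^(ℓ−1), product (−1)^192 = +1.
Via Zolotarev, sign(π_{195}) = (195|203) = +1.

+1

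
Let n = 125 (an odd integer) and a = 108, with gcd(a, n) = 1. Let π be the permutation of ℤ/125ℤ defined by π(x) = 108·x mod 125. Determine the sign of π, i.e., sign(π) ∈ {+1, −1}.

-1

Orbit of 47 under x↦108x: [47, 76, 83, 89, 112, 96, 118]… (length divides ord_125(108)).
4 cycles of lengths [100, 20, 4, 1].
Σ(ℓ_i−1) = 125−4 = 121; sign = (−1)^121 = -1.
(108|125)_J = -1 (Zolotarev's lemma cross-check).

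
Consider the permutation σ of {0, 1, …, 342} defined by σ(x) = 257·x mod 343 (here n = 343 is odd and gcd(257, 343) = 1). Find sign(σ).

-1

Start at x=237: 237 → 198 → 122 → 141 → 222 → 116 → 314 → … (one orbit).
Cycle lengths of π_257 on ℤ/343ℤ: [294, 42, 6, 1]; 4 cycles in total.
Σ(ℓ_i−1) = 343−4 = 339; sign = (−1)^339 = -1.
(257|343)_J = -1 (Zolotarev's lemma cross-check).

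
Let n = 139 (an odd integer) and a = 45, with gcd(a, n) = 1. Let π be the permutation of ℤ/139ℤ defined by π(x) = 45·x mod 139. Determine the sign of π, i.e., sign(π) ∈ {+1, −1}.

+1

Trace 100: π^k(100) = [100, 52, 116, 77, 129, 106, 44] for k=0..6.
The orbit structure of x ↦ 45x mod 139: 7 orbits of sizes [23, 23, 23, 23, 23, 23, 1].
sign(π) = (−1)^{n − #cycles} = (−1)^{139−7} = (−1)^132 = +1.
Zolotarev: (45|139) = +1, matching the cycle-count sign.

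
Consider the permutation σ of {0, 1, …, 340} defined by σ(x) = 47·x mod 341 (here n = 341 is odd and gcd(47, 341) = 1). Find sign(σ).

Trace 163: π^k(163) = [163, 159, 312, 1, 47] for k=0..4.
Cycle lengths of π_47 on ℤ/341ℤ: [5, 5, 5, 5, 5, 5, 5, 5, 5, 5, 5, 5, 5, 5, 5, 5, 5, 5, 5, 5, 5, 5, 5, 5, 5, 5, 5, 5, 5, 5, 5, 5, 5, 5, 5, 5, 5, 5, 5, 5, 5, 5, 5, 5, 5, 5, 5, 5, 5, 5, 5, 5, 5, 5, 5, 5, 5, 5, 5, 5, 5, 5, 5, 5, 5, 5, 5, 5, 1]; 69 cycles in total.
341 − 69 = 272 transpositions; sign(π) = (−1)^272 = +1.
(47|341)_J = +1 (Zolotarev's lemma cross-check).

+1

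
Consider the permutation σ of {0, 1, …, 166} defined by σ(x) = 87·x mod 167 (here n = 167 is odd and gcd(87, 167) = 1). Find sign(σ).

Start at x=50: 50 → 8 → 28 → 98 → 9 → 115 → 152 → … (one orbit).
Decompose π into cycles: lengths [83, 83, 1] (3 cycles, including the fixed point 0).
sign(π) = (−1)^{n − #cycles} = (−1)^{167−3} = (−1)^164 = +1.

+1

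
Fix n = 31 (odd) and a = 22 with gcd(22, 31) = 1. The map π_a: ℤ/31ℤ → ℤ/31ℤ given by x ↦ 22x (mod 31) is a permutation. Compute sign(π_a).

-1

Orbit of 7 under x↦22x: [7, 30, 9, 12, 16, 11, 25]… (length divides ord_31(22)).
The orbit structure of x ↦ 22x mod 31: 2 orbits of sizes [30, 1].
2 cycles on 31: each ℓ→(−1)^(ℓ−1), product (−1)^29 = -1.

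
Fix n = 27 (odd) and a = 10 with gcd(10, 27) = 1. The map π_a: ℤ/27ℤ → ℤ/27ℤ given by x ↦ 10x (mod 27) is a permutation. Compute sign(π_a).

Start at x=1: 1 → 10 → 19 → 1 (one orbit).
Decompose π into cycles: lengths [3, 3, 3, 3, 3, 3, 1, 1, 1, 1, 1, 1, 1, 1, 1] (15 cycles, including the fixed point 0).
27 − 15 = 12 transpositions; sign(π) = (−1)^12 = +1.
The Jacobi symbol (10|27) = +1 (Zolotarev) agrees.

+1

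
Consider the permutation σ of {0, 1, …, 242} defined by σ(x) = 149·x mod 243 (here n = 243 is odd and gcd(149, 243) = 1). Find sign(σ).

-1

Trace 130: π^k(130) = [130, 173, 19, 158, 214, 53, 121] for k=0..6.
π_149 has 6 disjoint cycles with lengths [162, 54, 18, 6, 2, 1] on {0,…,242}.
With 6 cycles on 243 points, sign = (−1)^{243−6} = -1.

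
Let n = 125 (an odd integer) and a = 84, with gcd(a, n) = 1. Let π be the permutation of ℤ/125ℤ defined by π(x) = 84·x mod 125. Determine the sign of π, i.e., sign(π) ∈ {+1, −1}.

Trace 106: π^k(106) = [106, 29, 61, 124, 41, 69, 46] for k=0..6.
Cycle lengths of π_84 on ℤ/125ℤ: [50, 50, 10, 10, 2, 2, 1]; 7 cycles in total.
sign(π) = (−1)^{n − #cycles} = (−1)^{125−7} = (−1)^118 = +1.
Check: (84/125) = +1 by Zolotarev.

+1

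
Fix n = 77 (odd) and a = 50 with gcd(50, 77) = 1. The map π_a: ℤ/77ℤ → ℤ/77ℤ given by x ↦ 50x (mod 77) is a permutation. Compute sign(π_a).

Trace 36: π^k(36) = [36, 29, 64, 43, 71, 8, 15] for k=0..6.
The orbit structure of x ↦ 50x mod 77: 14 orbits of sizes [10, 10, 10, 10, 10, 10, 10, 1, 1, 1, 1, 1, 1, 1].
n − c = 77 − 14 = 63; sign = (−1)^63 = -1.
The Jacobi symbol (50|77) = -1 (Zolotarev) agrees.

-1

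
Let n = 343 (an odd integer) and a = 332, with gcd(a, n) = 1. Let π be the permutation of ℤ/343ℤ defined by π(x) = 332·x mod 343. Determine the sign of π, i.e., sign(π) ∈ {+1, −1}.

Orbit of 24 under x↦332x: [24, 79, 160, 298, 152, 43, 213]… (length divides ord_343(332)).
Cycle lengths of π_332 on ℤ/343ℤ: [294, 42, 6, 1]; 4 cycles in total.
343 − 4 = 339 transpositions; sign(π) = (−1)^339 = -1.
Zolotarev: (332|343) = -1, matching the cycle-count sign.

-1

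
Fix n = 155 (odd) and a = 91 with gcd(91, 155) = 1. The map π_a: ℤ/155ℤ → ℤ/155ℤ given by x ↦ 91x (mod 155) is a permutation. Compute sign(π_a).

Orbit of 1 under x↦91x: [1, 91, 66, 116, 16, 61, 126]… (length divides ord_155(91)).
The orbit structure of x ↦ 91x mod 155: 20 orbits of sizes [10, 10, 10, 10, 10, 10, 10, 10, 10, 10, 10, 10, 10, 10, 10, 1, 1, 1, 1, 1].
155 − 20 = 135 transpositions; sign(π) = (−1)^135 = -1.
The Jacobi symbol (91|155) = -1 (Zolotarev) agrees.

-1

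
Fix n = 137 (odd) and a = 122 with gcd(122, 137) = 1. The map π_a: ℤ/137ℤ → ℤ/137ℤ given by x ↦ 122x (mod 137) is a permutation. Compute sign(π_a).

Orbit of 74 under x↦122x: [74, 123, 73, 1, 122, 88, 50]… (length divides ord_137(122)).
π_122 has 9 disjoint cycles with lengths [17, 17, 17, 17, 17, 17, 17, 17, 1] on {0,…,136}.
With 9 cycles on 137 points, sign = (−1)^{137−9} = +1.
Zolotarev: (122|137) = +1, matching the cycle-count sign.

+1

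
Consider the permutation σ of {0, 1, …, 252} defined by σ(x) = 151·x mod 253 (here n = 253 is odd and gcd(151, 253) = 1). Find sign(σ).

-1

Trace 98: π^k(98) = [98, 124, 2, 49, 62, 1, 151] for k=0..6.
Decompose π into cycles: lengths [110, 110, 11, 11, 10, 1] (6 cycles, including the fixed point 0).
With 6 cycles on 253 points, sign = (−1)^{253−6} = -1.
Check: (151/253) = -1 by Zolotarev.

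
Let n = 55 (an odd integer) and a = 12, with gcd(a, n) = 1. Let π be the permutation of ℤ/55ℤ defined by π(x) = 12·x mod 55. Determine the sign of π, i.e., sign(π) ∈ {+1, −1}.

Start at x=23: 23 → 1 → 12 → 34 → 23 (one orbit).
π_12 has 22 disjoint cycles with lengths [4, 4, 4, 4, 4, 4, 4, 4, 4, 4, 4, 1, 1, 1, 1, 1, 1, 1, 1, 1, 1, 1] on {0,…,54}.
55 − 22 = 33 transpositions; sign(π) = (−1)^33 = -1.
(12|55)_J = -1 (Zolotarev's lemma cross-check).

-1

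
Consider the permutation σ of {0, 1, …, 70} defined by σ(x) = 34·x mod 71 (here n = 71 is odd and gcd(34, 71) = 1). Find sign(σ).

-1

Orbit of 70 under x↦34x: [70, 37, 51, 30, 26, 32, 23]… (length divides ord_71(34)).
Cycle lengths of π_34 on ℤ/71ℤ: [14, 14, 14, 14, 14, 1]; 6 cycles in total.
sign(π) = (−1)^{n − #cycles} = (−1)^{71−6} = (−1)^65 = -1.
Via Zolotarev, sign(π_{34}) = (34|71) = -1.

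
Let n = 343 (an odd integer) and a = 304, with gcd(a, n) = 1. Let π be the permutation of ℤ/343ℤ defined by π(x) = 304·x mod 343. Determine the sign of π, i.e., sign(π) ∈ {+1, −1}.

Orbit of 148 under x↦304x: [148, 59, 100, 216, 151, 285, 204]… (length divides ord_343(304)).
4 cycles of lengths [294, 42, 6, 1].
Σ(ℓ_i−1) = 343−4 = 339; sign = (−1)^339 = -1.
Check: (304/343) = -1 by Zolotarev.

-1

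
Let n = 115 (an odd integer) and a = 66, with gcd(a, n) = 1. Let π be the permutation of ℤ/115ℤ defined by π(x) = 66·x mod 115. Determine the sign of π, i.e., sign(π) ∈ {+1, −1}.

-1

Orbit of 41 under x↦66x: [41, 61, 1, 66, 101, 111, 81]… (length divides ord_115(66)).
Cycle type of π: 22×5 + 1×5; total 10 cycles.
10 cycles on 115: each ℓ→(−1)^(ℓ−1), product (−1)^105 = -1.
Zolotarev: (66|115) = -1, matching the cycle-count sign.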